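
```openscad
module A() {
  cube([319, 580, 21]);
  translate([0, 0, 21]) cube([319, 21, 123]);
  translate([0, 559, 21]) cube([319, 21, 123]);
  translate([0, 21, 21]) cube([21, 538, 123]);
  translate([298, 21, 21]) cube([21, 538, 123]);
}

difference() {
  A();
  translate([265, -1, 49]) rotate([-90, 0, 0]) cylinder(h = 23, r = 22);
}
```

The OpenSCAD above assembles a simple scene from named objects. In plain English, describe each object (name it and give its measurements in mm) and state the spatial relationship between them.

A is an open-topped rectangular box: outside dimensions 319×580×144 mm, with a uniform wall and base thickness of 21 mm. The base is a full 319×580 slab on the floor; four walls sit on top of the base. The front and back walls (the −y and +y sides) span the full width; the two side walls fit between them.

The open box has a circular hole of radius 22 mm through its front wall, centred at (x = 265, z = 49).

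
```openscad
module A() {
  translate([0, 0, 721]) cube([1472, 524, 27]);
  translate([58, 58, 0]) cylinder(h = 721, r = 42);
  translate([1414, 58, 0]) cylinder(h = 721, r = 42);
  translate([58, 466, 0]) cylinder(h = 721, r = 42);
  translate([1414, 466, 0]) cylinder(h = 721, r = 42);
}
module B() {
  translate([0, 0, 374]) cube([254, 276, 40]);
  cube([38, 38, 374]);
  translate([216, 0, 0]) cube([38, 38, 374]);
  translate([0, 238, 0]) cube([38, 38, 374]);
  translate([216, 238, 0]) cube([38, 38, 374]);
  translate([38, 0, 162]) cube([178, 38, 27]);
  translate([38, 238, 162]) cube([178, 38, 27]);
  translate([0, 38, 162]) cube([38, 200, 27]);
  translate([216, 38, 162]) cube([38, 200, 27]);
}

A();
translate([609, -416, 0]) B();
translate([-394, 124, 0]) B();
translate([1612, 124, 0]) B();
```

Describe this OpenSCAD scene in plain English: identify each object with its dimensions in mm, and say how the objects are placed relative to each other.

A is a table: top 1472 mm (x) × 524 mm (y), 27 mm thick, upper face at z = 748 mm, on four round legs of 84 mm diameter, each leg's bounding box inset 16 mm from the nearest pair of top edges, running from z = 0 to the bottom of the top.

B is a four-legged stool. The seat is 254×276 mm, 40 mm thick, top at z = 414 mm. It stands on four square legs, each 38×38 mm in cross-section, from z = 0 to the seat underside, each flush with a corner of the seat. Four stretchers, 38 mm wide and 27 mm tall, connect adjacent legs with their undersides at z = 162 mm, each running between the inner faces of the legs it joins and aligned with the legs' outer faces on the other axis.

Three stools sit around the table at the −y, −x, +x sides.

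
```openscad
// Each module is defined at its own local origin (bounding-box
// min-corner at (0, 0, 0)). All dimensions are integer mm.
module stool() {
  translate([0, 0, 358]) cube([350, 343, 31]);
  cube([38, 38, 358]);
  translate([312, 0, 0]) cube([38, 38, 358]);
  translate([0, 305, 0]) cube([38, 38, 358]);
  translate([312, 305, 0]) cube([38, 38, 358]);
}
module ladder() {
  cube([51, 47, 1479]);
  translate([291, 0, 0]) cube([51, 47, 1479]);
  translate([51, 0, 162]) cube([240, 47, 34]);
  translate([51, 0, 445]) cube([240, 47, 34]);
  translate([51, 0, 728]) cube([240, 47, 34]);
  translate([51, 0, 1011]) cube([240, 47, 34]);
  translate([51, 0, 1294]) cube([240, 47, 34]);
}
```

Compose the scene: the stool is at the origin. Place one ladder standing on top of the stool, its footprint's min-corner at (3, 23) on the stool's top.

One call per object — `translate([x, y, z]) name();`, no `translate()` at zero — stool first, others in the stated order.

stool();
translate([3, 23, 389]) ladder();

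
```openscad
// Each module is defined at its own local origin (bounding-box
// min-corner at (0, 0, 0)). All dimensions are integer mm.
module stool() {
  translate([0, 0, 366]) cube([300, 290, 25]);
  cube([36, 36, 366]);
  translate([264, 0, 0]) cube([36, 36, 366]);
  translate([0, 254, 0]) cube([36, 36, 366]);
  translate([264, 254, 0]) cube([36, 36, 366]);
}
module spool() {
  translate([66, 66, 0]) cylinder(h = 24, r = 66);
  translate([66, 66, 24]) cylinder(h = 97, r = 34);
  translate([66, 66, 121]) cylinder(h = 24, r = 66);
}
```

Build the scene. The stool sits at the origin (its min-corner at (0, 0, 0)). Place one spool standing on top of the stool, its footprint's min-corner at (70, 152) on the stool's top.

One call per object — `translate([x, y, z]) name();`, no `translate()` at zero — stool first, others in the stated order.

stool();
translate([70, 152, 391]) spool();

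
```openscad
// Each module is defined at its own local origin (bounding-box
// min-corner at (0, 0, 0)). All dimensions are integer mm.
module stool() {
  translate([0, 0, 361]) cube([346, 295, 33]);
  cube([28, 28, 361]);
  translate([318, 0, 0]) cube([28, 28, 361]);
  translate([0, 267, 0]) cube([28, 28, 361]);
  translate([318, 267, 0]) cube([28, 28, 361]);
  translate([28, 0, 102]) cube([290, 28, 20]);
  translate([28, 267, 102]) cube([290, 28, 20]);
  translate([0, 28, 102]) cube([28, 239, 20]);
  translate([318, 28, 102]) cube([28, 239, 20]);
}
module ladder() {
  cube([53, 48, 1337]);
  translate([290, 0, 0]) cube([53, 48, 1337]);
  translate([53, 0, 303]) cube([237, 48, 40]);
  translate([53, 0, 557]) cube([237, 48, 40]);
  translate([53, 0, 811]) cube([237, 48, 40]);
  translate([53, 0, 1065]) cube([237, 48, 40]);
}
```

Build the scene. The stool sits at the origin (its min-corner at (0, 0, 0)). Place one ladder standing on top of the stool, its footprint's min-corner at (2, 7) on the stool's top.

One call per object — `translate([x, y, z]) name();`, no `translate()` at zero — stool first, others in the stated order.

stool();
translate([2, 7, 394]) ladder();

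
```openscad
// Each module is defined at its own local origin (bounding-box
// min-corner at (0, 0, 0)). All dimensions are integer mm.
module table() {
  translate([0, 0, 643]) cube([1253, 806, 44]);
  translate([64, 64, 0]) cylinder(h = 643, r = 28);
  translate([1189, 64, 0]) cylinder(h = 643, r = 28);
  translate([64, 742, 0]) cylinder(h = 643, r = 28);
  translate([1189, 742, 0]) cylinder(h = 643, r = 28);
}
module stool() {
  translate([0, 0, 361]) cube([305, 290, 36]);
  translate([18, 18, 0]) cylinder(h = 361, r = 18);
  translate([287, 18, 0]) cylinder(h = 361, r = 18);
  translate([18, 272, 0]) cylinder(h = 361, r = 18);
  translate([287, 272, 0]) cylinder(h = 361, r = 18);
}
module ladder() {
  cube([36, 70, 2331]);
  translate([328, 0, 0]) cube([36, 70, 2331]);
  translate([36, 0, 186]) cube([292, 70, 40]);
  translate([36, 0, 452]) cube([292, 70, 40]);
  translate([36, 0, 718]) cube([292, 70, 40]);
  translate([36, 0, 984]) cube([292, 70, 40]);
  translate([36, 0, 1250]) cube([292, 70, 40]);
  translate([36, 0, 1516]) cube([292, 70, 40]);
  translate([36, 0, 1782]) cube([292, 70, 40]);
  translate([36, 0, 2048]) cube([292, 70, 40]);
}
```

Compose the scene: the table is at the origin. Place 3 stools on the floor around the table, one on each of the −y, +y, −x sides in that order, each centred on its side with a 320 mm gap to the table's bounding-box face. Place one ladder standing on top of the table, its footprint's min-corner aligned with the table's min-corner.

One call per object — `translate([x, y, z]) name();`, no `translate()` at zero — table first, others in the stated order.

table();
translate([474, -610, 0]) stool();
translate([474, 1126, 0]) stool();
translate([-625, 258, 0]) stool();
translate([0, 0, 687]) ladder();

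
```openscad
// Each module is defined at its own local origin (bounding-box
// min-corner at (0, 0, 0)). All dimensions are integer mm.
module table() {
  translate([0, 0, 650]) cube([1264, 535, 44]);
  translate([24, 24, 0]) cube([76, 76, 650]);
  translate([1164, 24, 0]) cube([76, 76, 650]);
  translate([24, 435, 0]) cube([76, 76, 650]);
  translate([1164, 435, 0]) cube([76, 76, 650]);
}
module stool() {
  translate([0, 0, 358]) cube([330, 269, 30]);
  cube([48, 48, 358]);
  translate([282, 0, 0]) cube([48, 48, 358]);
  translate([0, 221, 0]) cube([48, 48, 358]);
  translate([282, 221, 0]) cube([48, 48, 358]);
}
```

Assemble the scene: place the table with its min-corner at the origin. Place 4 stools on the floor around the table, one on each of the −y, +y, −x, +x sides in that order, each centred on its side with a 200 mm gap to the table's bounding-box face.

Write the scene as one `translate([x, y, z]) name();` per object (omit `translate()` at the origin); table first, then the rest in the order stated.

table();
translate([467, -469, 0]) stool();
translate([467, 735, 0]) stool();
translate([-530, 133, 0]) stool();
translate([1464, 133, 0]) stool();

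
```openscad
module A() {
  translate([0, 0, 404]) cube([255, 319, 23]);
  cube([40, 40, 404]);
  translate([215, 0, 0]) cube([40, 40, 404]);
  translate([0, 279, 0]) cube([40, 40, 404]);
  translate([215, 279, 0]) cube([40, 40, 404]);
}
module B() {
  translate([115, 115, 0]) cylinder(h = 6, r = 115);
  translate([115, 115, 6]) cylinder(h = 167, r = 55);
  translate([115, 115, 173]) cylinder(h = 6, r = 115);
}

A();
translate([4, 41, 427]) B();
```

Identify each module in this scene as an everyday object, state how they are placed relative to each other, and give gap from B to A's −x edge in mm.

The spool's min-x is at 4; the stool's min-x is 0; gap = 4 mm.

A is a stool. B is a spool. The spool is on top of the stool. The gap from the spool to the stool's −x edge is 4 mm.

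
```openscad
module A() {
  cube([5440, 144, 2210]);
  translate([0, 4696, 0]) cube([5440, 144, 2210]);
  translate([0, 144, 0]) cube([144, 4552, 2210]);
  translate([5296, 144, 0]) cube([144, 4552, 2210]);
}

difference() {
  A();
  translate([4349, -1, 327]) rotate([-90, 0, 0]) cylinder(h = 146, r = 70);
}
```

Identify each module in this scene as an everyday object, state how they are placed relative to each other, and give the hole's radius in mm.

A is a house frame. The house frame has a circular hole through its front wall. The hole's radius is 70 mm.

The subtracted cylinder has r = 70 mm.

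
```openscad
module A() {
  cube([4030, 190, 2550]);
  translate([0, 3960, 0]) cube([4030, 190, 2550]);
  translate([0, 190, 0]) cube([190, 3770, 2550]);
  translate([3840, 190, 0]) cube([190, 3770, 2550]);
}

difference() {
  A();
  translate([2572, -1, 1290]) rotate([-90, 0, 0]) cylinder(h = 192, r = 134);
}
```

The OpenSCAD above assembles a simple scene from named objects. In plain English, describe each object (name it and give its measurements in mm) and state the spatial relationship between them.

A is a box-shaped house frame (walls only): outside footprint 4030×4150 mm, wall height 2550 mm, wall thickness 190 mm. The two y-facing walls run the full x-width; the two x-facing walls fit between the inner faces of the y-facing walls.

The house frame has a circular hole of radius 134 mm through its front wall, centred at (x = 2572, z = 1290).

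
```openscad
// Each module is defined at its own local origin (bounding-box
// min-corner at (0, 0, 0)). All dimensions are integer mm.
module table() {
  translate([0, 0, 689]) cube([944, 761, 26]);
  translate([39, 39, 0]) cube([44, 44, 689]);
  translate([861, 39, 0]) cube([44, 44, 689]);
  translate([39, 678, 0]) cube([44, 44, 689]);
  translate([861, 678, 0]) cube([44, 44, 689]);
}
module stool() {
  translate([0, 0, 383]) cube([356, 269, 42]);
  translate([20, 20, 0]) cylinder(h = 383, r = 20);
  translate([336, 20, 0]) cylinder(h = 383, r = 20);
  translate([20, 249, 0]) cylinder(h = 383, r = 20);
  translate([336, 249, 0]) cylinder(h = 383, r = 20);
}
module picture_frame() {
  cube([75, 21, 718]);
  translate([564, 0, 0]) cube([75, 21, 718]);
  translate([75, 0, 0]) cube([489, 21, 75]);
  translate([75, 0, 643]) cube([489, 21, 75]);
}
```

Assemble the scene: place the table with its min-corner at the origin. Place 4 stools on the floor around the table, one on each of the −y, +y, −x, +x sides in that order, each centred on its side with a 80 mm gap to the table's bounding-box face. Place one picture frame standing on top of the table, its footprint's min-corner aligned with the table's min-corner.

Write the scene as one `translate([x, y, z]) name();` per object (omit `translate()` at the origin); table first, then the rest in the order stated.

table();
translate([294, -349, 0]) stool();
translate([294, 841, 0]) stool();
translate([-436, 246, 0]) stool();
translate([1024, 246, 0]) stool();
translate([0, 0, 715]) picture_frame();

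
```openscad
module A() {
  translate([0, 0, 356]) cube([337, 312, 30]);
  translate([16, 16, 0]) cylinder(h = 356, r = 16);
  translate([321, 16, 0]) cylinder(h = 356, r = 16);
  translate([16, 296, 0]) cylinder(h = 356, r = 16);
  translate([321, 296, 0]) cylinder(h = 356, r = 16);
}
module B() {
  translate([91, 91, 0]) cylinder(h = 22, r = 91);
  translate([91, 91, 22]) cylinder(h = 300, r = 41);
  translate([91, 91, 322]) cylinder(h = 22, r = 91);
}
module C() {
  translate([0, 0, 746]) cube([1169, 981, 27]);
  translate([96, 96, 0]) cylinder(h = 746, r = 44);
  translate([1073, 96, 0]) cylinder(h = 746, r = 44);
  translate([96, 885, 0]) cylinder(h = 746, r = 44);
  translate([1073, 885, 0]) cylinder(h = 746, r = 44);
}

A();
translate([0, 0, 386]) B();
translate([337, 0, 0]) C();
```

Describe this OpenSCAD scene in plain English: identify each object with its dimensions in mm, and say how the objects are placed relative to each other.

A is a four-legged stool. The seat is a 337×312×30 mm slab whose top surface is at z = 386 mm; four round legs, each 32 mm in diameter, run from the floor (z = 0) to the underside of the seat, each leg's axis is inset half a diameter from the nearest pair of seat edges (so the leg's bounding box is flush with the corner).

B is a spool: two coaxial disc flanges of radius 91 mm and thickness 22 mm, joined by a core cylinder of radius 41 mm and height 300 mm. The lower flange rests on z = 0 and the three cylinders share a vertical axis.

C is a table with a 1169×981 mm rectangular top, 27 mm thick, top surface at z = 773 mm, supported by four round legs of 88 mm diameter, each leg's bounding box inset 52 mm from the nearest pair of top edges, running from the floor.

The spool is on top of the stool. The table is against the stool's +x side, with their −y faces flush.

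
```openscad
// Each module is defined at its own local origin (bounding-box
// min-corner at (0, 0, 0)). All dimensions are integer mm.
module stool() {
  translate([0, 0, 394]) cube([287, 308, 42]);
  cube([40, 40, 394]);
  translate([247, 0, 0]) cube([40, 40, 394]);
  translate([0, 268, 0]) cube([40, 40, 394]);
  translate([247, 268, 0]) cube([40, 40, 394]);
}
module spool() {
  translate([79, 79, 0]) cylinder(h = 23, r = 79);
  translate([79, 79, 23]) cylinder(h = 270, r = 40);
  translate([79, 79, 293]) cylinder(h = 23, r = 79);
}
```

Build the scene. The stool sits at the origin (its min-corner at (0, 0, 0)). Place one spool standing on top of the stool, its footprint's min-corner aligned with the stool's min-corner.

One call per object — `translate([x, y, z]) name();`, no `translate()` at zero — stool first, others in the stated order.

stool();
translate([0, 0, 436]) spool();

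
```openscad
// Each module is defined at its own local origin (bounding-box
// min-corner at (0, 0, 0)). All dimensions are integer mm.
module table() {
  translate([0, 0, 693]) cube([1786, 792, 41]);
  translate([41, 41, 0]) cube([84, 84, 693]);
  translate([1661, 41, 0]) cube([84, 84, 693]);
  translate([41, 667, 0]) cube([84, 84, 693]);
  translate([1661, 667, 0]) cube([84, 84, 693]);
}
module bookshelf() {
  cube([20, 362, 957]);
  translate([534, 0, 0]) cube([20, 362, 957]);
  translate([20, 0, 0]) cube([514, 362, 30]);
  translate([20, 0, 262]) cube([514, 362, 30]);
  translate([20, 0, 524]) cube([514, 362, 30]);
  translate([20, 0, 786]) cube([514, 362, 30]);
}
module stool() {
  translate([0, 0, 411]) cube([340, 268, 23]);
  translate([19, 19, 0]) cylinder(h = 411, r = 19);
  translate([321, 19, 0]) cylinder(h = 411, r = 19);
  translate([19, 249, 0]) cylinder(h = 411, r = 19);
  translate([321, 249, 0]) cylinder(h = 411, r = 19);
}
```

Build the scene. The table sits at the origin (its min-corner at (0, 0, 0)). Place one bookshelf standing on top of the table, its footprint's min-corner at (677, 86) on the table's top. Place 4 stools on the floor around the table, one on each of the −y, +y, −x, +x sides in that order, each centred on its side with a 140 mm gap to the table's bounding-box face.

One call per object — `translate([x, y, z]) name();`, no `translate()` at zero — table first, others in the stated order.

table();
translate([677, 86, 734]) bookshelf();
translate([723, -408, 0]) stool();
translate([723, 932, 0]) stool();
translate([-480, 262, 0]) stool();
translate([1926, 262, 0]) stool();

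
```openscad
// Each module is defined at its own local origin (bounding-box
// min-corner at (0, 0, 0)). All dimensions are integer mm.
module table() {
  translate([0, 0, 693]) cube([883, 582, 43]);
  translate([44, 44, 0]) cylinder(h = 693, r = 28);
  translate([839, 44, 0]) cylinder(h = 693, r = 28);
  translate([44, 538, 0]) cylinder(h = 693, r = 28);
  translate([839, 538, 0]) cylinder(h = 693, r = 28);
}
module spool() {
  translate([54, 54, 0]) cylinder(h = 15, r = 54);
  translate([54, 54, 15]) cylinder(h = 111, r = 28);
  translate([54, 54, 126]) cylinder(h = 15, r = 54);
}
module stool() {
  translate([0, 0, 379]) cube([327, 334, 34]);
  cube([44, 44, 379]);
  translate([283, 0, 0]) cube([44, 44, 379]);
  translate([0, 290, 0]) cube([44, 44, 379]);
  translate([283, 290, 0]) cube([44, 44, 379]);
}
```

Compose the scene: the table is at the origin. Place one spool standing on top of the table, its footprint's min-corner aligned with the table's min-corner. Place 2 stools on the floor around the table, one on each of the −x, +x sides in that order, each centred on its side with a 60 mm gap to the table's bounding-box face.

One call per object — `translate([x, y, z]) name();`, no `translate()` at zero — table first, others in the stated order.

table();
translate([0, 0, 736]) spool();
translate([-387, 124, 0]) stool();
translate([943, 124, 0]) stool();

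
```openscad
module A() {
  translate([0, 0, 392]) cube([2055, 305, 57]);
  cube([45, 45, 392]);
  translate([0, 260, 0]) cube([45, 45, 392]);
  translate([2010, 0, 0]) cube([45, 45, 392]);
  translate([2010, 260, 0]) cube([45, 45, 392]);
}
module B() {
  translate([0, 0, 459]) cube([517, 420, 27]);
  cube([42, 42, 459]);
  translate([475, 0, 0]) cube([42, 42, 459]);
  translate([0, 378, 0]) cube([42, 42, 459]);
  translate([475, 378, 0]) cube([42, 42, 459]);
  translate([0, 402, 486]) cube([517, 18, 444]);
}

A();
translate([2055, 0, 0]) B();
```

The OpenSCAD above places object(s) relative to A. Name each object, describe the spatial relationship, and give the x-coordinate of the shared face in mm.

The bench's +x face and the chair's −x face are both at x = 2055 mm.

A is a bench. B is a chair. The chair is against the bench's +x side, with their −y faces flush. The x-coordinate of the shared face is 2055 mm.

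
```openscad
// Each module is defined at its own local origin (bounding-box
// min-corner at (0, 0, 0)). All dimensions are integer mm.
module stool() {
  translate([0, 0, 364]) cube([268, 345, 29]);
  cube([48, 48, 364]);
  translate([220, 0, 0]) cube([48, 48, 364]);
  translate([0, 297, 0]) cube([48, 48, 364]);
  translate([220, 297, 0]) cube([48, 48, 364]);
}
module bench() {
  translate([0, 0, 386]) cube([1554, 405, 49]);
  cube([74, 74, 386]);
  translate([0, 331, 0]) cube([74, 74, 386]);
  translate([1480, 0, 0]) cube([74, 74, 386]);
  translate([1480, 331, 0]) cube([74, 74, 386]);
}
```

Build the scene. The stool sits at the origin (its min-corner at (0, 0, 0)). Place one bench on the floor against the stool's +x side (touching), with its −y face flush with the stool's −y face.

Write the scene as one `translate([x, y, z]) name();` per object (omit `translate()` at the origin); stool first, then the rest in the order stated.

stool();
translate([268, 0, 0]) bench();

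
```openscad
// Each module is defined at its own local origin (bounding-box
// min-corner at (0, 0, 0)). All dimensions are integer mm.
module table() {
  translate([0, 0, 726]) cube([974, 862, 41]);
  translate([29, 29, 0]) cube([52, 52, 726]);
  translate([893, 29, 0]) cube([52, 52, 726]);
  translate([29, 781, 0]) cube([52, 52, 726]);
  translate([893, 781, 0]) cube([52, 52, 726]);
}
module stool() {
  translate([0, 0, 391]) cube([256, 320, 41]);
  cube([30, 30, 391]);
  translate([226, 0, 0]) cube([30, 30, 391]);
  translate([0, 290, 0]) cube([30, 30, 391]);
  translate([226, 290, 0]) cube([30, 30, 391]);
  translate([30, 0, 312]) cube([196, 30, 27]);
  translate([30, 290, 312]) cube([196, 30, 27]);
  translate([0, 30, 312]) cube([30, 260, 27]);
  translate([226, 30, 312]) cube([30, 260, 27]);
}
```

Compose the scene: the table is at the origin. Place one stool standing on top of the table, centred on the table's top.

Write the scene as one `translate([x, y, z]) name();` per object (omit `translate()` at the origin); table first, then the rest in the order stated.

table();
translate([359, 271, 767]) stool();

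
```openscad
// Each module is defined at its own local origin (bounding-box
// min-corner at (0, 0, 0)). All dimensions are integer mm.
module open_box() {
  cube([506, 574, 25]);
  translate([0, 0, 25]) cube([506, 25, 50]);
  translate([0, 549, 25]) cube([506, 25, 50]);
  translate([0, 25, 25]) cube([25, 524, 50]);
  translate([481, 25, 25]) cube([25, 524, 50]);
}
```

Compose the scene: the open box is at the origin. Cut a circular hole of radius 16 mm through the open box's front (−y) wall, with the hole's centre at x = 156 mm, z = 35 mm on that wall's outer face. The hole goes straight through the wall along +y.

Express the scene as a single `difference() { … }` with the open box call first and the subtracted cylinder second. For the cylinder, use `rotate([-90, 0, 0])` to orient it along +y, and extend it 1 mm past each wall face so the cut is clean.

difference() {
  open_box();
  translate([156, -1, 35]) rotate([-90, 0, 0]) cylinder(h = 27, r = 16);
}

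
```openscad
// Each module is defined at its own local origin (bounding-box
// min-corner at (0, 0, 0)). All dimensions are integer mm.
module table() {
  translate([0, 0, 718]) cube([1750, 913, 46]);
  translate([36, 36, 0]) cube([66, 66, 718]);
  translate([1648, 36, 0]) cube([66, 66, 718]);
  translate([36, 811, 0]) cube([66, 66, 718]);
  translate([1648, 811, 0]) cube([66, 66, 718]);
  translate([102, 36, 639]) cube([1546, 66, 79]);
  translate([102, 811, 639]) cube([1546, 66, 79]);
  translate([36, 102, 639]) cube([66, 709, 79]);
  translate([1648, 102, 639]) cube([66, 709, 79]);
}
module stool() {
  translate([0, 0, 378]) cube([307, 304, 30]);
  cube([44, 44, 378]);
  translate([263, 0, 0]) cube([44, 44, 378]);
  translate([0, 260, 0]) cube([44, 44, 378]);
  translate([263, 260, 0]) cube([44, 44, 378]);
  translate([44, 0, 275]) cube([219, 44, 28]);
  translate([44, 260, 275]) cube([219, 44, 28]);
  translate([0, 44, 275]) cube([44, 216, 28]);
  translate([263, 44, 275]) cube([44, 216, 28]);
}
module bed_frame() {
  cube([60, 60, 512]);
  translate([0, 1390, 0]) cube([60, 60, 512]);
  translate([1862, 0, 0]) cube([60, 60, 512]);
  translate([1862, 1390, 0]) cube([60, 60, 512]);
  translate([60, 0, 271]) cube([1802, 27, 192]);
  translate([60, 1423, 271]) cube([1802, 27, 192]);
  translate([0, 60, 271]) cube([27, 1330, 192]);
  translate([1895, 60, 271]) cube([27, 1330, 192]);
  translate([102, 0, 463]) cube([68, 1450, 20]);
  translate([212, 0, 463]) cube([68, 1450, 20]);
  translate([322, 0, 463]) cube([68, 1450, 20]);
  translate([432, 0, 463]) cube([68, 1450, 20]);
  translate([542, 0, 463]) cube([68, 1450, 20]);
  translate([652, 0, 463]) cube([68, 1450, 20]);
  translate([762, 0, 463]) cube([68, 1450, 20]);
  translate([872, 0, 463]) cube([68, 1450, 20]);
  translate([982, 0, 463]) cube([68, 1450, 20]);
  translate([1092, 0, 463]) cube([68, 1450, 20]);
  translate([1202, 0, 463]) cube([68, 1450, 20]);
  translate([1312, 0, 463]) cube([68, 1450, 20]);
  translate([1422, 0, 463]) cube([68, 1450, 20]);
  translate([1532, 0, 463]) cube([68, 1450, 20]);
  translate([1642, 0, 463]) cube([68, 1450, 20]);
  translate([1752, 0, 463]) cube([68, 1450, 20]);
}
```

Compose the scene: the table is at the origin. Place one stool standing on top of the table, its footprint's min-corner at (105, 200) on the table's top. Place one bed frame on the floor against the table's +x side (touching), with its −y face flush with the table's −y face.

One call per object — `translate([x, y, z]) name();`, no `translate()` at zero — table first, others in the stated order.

table();
translate([105, 200, 764]) stool();
translate([1750, 0, 0]) bed_frame();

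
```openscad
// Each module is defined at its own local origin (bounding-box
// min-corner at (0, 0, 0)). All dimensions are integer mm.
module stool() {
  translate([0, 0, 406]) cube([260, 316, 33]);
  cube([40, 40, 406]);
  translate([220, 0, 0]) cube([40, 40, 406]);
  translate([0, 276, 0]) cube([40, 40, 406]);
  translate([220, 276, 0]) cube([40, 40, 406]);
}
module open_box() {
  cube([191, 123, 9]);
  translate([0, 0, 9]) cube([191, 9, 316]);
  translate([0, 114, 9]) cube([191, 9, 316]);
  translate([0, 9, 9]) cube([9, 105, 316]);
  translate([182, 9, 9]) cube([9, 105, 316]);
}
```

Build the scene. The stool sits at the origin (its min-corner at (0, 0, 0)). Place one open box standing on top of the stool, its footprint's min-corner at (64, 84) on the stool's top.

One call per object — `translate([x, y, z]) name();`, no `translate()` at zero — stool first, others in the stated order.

stool();
translate([64, 84, 439]) open_box();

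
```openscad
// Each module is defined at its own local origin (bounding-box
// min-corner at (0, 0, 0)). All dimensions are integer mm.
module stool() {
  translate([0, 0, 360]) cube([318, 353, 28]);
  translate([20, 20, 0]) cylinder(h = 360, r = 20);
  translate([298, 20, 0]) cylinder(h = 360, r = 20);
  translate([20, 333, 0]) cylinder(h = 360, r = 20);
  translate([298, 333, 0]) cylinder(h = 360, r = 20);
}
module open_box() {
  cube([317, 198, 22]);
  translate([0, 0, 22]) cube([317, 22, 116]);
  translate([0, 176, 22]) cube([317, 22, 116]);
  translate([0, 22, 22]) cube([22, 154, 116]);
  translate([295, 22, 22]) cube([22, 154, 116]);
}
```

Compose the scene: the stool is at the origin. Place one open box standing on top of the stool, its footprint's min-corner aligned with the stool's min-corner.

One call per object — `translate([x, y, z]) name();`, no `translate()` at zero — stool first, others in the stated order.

stool();
translate([0, 0, 388]) open_box();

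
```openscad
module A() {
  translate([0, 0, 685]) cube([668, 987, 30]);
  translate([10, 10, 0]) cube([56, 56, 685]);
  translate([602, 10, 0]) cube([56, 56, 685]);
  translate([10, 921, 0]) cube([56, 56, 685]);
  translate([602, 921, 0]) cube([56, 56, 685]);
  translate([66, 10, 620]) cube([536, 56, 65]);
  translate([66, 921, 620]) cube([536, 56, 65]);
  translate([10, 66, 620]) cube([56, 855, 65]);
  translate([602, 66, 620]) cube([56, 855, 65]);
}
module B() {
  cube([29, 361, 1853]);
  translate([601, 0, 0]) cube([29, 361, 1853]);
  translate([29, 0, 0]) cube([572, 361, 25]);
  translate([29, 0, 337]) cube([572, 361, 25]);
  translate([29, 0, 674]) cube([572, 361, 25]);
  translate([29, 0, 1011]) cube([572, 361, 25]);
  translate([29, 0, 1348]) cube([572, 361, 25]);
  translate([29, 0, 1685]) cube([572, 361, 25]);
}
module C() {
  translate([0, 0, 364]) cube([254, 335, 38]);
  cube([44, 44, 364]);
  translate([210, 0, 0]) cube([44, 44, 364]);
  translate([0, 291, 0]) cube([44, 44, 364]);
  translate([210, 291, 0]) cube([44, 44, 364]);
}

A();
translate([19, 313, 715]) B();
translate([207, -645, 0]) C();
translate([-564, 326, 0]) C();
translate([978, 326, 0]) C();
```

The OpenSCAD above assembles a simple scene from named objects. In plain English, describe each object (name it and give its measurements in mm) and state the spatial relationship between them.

A is a rectangular dining table. The top is 668×987×30 mm with its upper surface at z = 715 mm. It stands on four 56×56 mm square legs, each inset 10 mm from the nearest pair of top edges, running from the floor to the underside of the top. Four apron rails, 56 mm thick and 65 mm tall, run between adjacent legs with their top edges flush with the underside of the top and their outer faces flush with the legs' outer faces.

B is a bookshelf 630 mm wide overall, 361 mm deep and 1853 mm tall. The two sides are 29 mm thick vertical panels. 6 horizontal shelves of 25 mm thickness span between the inner faces of the sides; the lowest shelf sits on the floor and shelves are stacked with a clear vertical gap of 312 mm between each pair.

C is a simple wooden stool: a rectangular seat 254 mm (x) by 335 mm (y), 38 mm thick, top face at z = 402 mm, on four square legs, each 44×44 mm in cross-section. The legs rest on z = 0, each flush with a corner of the seat.

The bookshelf is on top of the table, centred. Three stools sit around the table at the −y, −x, +x sides.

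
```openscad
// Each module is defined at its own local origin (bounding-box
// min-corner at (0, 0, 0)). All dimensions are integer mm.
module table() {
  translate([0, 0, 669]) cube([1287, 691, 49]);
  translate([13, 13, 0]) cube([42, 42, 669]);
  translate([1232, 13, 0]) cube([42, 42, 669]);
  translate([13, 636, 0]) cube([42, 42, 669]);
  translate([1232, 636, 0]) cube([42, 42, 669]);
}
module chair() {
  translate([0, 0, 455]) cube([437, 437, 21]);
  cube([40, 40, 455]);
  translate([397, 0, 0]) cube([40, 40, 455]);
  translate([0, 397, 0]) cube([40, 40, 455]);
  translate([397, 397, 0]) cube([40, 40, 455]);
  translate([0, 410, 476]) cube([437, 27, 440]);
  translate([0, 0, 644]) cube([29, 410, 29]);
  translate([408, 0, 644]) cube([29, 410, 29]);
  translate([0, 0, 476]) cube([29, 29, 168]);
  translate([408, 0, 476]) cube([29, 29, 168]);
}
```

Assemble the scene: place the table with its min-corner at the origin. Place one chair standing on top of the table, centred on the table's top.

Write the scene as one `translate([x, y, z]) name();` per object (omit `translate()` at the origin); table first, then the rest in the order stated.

table();
translate([425, 127, 718]) chair();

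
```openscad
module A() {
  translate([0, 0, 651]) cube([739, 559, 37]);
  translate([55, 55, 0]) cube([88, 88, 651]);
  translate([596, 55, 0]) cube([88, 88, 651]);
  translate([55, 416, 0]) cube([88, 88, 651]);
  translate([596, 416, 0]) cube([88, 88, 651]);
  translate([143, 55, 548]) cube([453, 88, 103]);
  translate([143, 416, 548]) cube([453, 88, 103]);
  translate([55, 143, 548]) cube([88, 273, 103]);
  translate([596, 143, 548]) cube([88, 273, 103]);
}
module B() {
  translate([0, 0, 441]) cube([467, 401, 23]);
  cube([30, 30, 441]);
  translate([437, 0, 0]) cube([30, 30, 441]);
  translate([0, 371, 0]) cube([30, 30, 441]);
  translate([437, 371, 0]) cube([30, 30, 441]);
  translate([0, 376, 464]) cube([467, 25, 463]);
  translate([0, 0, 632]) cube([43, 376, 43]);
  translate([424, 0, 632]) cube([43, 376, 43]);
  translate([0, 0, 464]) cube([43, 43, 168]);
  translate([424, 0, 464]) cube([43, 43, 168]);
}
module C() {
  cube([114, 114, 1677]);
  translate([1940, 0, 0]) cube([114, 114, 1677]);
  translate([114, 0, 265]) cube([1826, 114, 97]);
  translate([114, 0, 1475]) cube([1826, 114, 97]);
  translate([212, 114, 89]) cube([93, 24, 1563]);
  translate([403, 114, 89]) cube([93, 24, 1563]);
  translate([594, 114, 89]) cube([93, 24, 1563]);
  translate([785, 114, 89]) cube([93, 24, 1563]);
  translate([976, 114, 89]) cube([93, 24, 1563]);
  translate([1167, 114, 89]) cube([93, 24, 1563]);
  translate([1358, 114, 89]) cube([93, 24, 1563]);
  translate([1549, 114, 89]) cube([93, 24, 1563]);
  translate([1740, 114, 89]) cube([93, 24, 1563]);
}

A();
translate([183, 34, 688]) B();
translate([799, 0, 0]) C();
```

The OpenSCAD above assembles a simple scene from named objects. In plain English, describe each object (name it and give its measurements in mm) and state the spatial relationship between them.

A is a table with a 739×559 mm rectangular top, 37 mm thick, top surface at z = 688 mm, supported by four 88×88 mm square legs, each inset 55 mm from the nearest pair of top edges, running from the floor. Four apron rails, 88 mm thick and 103 mm tall, run between adjacent legs with their top edges flush with the underside of the top and their outer faces flush with the legs' outer faces.

B is a chair: 467×401 mm seat, 23 mm thick, top at z = 464 mm, on four 30 mm square corner legs flush with the seat edges. A 25 mm thick backrest slab spans the full seat width, extending 463 mm above the seat top, its back face flush with the seat's +y edge. Two armrests of 43×43 mm section run along each side from the seat's front edge to the front of the backrest, top faces 211 mm above the seat top and outer faces flush with the seat's x-edges; a 43×43 mm post under the front of each armrest stands on the seat at the front corner.

C is a fence section. Two 114×114 mm posts, 1677 mm tall, stand on the floor with a clear span of 1826 mm between their inner faces. Two horizontal rails of 114×97 mm section span the gap between the posts with their undersides at z = 265 mm and z = 1475 mm, flush with the posts' −y face. 9 pickets, each 93 mm wide, 24 mm thick and 1563 mm tall, are fixed to the +y face of the rails with their bottoms at z = 89 mm, evenly spaced across the span with equal gaps (rounded down to the nearest mm) at the −x end and between each pair — any rounding remainder accumulates at the +x end.

The chair is on top of the table. The fence section is on the floor beside the table on its +x side.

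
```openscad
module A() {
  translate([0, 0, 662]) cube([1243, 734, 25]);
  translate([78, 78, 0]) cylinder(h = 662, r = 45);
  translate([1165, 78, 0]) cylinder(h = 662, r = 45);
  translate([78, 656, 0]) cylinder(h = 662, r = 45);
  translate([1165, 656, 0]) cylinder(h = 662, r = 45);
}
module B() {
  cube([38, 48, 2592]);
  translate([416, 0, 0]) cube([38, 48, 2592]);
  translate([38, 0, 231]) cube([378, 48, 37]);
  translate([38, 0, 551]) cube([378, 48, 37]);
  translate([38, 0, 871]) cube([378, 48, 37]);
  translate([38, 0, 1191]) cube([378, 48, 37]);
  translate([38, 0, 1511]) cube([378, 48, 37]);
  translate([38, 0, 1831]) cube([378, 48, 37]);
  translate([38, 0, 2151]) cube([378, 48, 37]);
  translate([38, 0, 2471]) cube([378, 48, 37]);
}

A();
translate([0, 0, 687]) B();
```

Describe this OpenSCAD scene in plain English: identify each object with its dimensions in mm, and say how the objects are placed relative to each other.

A is a table: top 1243 mm (x) × 734 mm (y), 25 mm thick, upper face at z = 687 mm, on four round legs of 90 mm diameter, each leg's bounding box inset 33 mm from the nearest pair of top edges, running from z = 0 to the bottom of the top.

B is a straight ladder. Two 38×48 mm vertical rails, 2592 mm tall, stand 454 mm apart (outside-to-outside) with their front faces coplanar on the −y side. 8 rungs, each 48 mm deep and 37 mm tall, span between the inner faces of the rails, front faces flush with the rails. The lowest rung's underside is at z = 231 mm and rungs are spaced 320 mm apart (underside to underside).

The ladder is on top of the table.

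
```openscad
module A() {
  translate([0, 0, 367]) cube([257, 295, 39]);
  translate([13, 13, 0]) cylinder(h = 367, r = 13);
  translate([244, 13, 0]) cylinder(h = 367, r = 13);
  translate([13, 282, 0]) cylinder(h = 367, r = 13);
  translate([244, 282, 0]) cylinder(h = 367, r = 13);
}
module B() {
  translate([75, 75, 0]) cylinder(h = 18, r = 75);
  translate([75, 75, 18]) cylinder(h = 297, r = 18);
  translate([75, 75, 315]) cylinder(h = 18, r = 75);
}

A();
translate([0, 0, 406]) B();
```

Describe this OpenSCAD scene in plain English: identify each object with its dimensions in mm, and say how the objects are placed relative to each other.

A is a four-legged stool. The seat is 257×295 mm, 39 mm thick, top at z = 406 mm. It stands on four round legs, each 26 mm in diameter, from z = 0 to the seat underside, each leg's axis is inset half a diameter from the nearest pair of seat edges (so the leg's bounding box is flush with the corner).

B is a spool: two coaxial disc flanges of radius 75 mm and thickness 18 mm, joined by a core cylinder of radius 18 mm and height 297 mm. The lower flange rests on z = 0 and the three cylinders share a vertical axis.

The spool is on top of the stool.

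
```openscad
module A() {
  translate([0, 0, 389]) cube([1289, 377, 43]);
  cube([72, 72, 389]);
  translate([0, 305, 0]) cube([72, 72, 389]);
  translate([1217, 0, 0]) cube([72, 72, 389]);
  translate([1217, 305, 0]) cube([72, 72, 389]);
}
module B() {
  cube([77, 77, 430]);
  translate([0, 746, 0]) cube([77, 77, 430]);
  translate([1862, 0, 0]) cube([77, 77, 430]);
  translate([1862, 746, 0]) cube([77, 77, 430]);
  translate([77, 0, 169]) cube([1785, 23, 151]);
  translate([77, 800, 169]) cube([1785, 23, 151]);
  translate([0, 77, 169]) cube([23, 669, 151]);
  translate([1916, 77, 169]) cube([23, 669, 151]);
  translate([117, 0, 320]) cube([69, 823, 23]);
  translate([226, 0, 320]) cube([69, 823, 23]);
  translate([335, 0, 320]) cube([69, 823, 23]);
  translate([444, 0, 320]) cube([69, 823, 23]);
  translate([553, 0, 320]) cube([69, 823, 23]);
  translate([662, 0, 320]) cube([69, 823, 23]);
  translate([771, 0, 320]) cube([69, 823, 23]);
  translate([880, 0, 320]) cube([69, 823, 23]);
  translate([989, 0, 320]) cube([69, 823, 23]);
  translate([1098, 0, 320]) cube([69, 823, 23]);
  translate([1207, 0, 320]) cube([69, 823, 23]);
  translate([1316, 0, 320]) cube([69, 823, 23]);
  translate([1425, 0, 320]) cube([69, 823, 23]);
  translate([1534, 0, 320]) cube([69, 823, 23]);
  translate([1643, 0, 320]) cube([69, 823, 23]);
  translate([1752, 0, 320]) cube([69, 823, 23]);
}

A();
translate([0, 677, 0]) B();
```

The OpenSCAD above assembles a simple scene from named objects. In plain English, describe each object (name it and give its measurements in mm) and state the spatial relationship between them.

A is a long wooden bench with a 1289 mm (x) × 377 mm (y) seat, 43 mm thick, its top surface 432 mm above the floor. Four 72 mm square legs at the seat corners, flush with the edges, run from z = 0 to the seat underside.

B is a bed frame 1939 mm long (x) by 823 mm wide (y). Four 77×77 mm corner posts, 430 mm tall, at the corners of the footprint. Four rails of 23 mm thickness and 151 mm height run between adjacent posts with their undersides at z = 169 mm, their outer faces flush with the outside of the frame (the two x-running rails run between the posts' inner faces; the two y-running rails run between the posts' inner faces). 16 slats, each 69 mm wide (x) and 23 mm thick, lie across the top of the two x-running rails, running the full 823 mm width of the frame in y; the slats are evenly spaced along x between the inner faces of the end posts with equal gaps (rounded down to the nearest mm) at the −x end and between each pair — any rounding remainder accumulates at the +x end.

The bed frame is on the floor beside the bench on its +y side.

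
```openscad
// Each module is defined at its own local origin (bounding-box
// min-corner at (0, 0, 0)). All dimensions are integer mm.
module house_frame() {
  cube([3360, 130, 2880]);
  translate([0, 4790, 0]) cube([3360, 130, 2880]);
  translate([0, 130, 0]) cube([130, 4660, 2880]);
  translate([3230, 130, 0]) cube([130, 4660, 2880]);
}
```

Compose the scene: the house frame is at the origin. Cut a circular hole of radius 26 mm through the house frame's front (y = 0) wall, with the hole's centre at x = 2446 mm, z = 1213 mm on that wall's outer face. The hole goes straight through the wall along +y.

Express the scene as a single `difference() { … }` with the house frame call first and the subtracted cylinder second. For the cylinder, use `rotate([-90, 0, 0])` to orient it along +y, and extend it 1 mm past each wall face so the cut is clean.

difference() {
  house_frame();
  translate([2446, -1, 1213]) rotate([-90, 0, 0]) cylinder(h = 132, r = 26);
}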